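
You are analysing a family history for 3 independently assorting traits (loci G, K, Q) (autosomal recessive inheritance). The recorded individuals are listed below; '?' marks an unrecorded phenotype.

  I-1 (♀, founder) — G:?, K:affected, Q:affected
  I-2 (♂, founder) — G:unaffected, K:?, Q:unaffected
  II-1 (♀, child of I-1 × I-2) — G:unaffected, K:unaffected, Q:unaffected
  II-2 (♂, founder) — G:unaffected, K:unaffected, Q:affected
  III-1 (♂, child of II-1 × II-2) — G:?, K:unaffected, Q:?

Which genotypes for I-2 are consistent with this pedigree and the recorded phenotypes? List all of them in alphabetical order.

G/I-1 ? ·: GG|Gg|gg
G/I-2 un ·: GG|Gg
G/II-1 un I-1×I-2: GG|Gg
G/II-2 un ·: GG|Gg
G/III-1 ? II-1×II-2: GG|Gg|gg
⇒ G over [I-1,I-2,II-1,II-2,III-1]: 37 consistent
K/I-1 aff ·: kk
K/I-2 ? ·: KK|Kk
K/II-1 un I-1×I-2: Kk
K/II-2 un ·: KK|Kk
K/III-1 un II-1×II-2: KK|Kk
⇒ K over [I-1,I-2,II-1,II-2,III-1]: 8 consistent
Q/I-1 aff ·: qq
Q/I-2 un ·: QQ|Qq
Q/II-1 un I-1×I-2: Qq
Q/II-2 aff ·: qq
Q/III-1 ? II-1×II-2: Qq|qq
⇒ Q over [I-1,I-2,II-1,II-2,III-1]: 4 consistent

I-2 ∈ {GG KK QQ, GG KK Qq, GG Kk QQ, GG Kk Qq, Gg KK QQ, Gg KK Qq, Gg Kk QQ, Gg Kk Qq}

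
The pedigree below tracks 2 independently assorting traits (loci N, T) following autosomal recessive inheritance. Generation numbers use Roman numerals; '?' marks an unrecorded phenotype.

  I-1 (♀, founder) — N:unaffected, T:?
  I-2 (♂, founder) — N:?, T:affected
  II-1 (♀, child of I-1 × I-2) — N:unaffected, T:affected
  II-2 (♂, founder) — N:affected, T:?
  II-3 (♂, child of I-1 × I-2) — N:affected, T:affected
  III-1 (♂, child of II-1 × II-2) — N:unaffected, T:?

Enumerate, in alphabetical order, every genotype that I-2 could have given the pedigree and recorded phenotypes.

N/I-1 un ·: Nn
N/I-2 ? ·: Nn|nn
N/II-1 un I-1×I-2: NN|Nn
N/II-2 aff ·: nn
N/II-3 aff I-1×I-2: nn
N/III-1 un II-1×II-2: Nn
⇒ N over [I-1,I-2,II-1,II-2,II-3,III-1]: 3 consistent
T/I-1 ? ·: Tt|tt
T/I-2 aff ·: tt
T/II-1 aff I-1×I-2: tt
T/II-2 ? ·: TT|Tt|tt
T/II-3 aff I-1×I-2: tt
T/III-1 ? II-1×II-2: Tt|tt
⇒ T over [I-1,I-2,II-1,II-2,II-3,III-1]: 8 consistent

I-2 ∈ {Nn tt, nn tt}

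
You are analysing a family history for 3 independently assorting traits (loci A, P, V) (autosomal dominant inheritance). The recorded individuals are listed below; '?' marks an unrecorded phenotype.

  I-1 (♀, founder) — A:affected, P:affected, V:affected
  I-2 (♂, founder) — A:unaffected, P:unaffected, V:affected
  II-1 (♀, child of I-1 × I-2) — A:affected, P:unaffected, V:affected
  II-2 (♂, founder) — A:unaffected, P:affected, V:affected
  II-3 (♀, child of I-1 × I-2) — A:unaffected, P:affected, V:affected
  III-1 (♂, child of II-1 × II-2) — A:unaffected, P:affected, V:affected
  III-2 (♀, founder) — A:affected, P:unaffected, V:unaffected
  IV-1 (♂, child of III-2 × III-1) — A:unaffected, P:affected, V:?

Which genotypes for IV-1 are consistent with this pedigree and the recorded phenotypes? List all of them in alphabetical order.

A/I-1 aff ·: Aa
A/I-2 un ·: aa
A/II-1 aff I-1×I-2: Aa
A/II-2 un ·: aa
A/II-3 un I-1×I-2: aa
A/III-1 un II-1×II-2: aa
A/III-2 aff ·: Aa
A/IV-1 un III-2×III-1: aa
⇒ A over [I-1,I-2,II-1,II-2,II-3,III-1,III-2,IV-1]: 1 consistent
P/I-1 aff ·: Pp
P/I-2 un ·: pp
P/II-1 un I-1×I-2: pp
P/II-2 aff ·: Pp|PP
P/II-3 aff I-1×I-2: Pp
P/III-1 aff II-1×II-2: Pp
P/III-2 un ·: pp
P/IV-1 aff III-2×III-1: Pp
⇒ P over [I-1,I-2,II-1,II-2,II-3,III-1,III-2,IV-1]: 2 consistent
V/I-1 aff ·: Vv|VV
V/I-2 aff ·: Vv|VV
V/II-1 aff I-1×I-2: Vv|VV
V/II-2 aff ·: Vv|VV
V/II-3 aff I-1×I-2: Vv|VV
V/III-1 aff II-1×II-2: Vv|VV
V/III-2 un ·: vv
V/IV-1 ? III-2×III-1: vv|Vv
⇒ V over [I-1,I-2,II-1,II-2,II-3,III-1,III-2,IV-1]: 64 consistent

IV-1 ∈ {aa Pp Vv, aa Pp vv}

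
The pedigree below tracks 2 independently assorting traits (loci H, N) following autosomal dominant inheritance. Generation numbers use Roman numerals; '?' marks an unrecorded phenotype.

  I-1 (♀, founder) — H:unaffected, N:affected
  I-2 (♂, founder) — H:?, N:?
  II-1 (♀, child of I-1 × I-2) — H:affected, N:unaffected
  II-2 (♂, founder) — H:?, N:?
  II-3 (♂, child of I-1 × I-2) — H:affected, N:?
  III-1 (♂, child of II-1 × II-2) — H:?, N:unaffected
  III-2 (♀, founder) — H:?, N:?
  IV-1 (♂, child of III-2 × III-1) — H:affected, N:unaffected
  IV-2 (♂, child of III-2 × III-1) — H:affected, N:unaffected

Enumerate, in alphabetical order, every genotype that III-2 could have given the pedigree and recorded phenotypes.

III-2 ∈ {HH Nn, HH nn, Hh Nn, Hh nn, hh Nn, hh nn}

H/I-1 un ·: hh
H/I-2 ? ·: Hh|HH
H/II-1 aff I-1×I-2: Hh
H/II-2 ? ·: hh|Hh|HH
H/II-3 aff I-1×I-2: Hh
H/III-1 ? II-1×II-2: hh|Hh|HH
H/III-2 ? ·: hh|Hh|HH
H/IV-1 aff III-2×III-1: Hh|HH
H/IV-2 aff III-2×III-1: Hh|HH
⇒ H over [I-1,I-2,II-1,II-2,II-3,III-1,III-2,IV-1,IV-2]: 86 consistent
N/I-1 aff ·: Nn
N/I-2 ? ·: nn|Nn
N/II-1 un I-1×I-2: nn
N/II-2 ? ·: nn|Nn
N/II-3 ? I-1×I-2: nn|Nn|NN
N/III-1 un II-1×II-2: nn
N/III-2 ? ·: nn|Nn
N/IV-1 un III-2×III-1: nn
N/IV-2 un III-2×III-1: nn
⇒ N over [I-1,I-2,II-1,II-2,II-3,III-1,III-2,IV-1,IV-2]: 20 consistent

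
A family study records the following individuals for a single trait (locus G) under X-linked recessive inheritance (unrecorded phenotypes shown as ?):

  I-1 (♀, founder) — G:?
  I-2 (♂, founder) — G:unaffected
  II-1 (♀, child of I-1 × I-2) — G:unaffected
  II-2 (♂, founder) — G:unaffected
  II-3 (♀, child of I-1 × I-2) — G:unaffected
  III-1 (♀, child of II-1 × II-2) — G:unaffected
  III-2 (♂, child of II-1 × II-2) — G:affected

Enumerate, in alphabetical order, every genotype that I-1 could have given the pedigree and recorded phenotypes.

I-1 ∈ {X^GX^g, X^gX^g}

G/I-1 ? ·: X^GX^g|X^gX^g
G/I-2 un ·: X^GY
G/II-1 un I-1×I-2: X^GX^g
G/II-2 un ·: X^GY
G/II-3 un I-1×I-2: X^GX^G|X^GX^g
G/III-1 un II-1×II-2: X^GX^G|X^GX^g
G/III-2 aff II-1×II-2: X^gY
⇒ G over [I-1,I-2,II-1,II-2,II-3,III-1,III-2]: 6 consistent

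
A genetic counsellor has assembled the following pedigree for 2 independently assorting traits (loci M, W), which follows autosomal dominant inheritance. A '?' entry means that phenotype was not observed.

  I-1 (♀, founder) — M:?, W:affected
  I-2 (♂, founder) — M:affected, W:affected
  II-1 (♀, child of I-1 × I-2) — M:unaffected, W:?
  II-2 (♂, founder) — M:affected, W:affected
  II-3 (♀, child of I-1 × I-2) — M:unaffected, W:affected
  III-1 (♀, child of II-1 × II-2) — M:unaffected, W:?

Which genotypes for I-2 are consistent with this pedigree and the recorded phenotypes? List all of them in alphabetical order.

I-2 ∈ {Mm WW, Mm Ww}

M/I-1 ? ·: mm|Mm
M/I-2 aff ·: Mm
M/II-1 un I-1×I-2: mm
M/II-2 aff ·: Mm
M/II-3 un I-1×I-2: mm
M/III-1 un II-1×II-2: mm
⇒ M over [I-1,I-2,II-1,II-2,II-3,III-1]: 2 consistent
W/I-1 aff ·: Ww|WW
W/I-2 aff ·: Ww|WW
W/II-1 ? I-1×I-2: ww|Ww|WW
W/II-2 aff ·: Ww|WW
W/II-3 aff I-1×I-2: Ww|WW
W/III-1 ? II-1×II-2: ww|Ww|WW
⇒ W over [I-1,I-2,II-1,II-2,II-3,III-1]: 57 consistent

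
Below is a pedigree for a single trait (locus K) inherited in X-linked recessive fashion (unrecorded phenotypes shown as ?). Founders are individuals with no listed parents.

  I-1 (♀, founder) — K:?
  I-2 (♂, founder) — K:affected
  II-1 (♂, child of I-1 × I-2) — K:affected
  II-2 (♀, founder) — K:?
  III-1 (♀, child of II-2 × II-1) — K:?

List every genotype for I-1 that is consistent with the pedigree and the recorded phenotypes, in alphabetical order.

K/I-1 ? ·: X^KX^k|X^kX^k
K/I-2 aff ·: X^kY
K/II-1 aff I-1×I-2: X^kY
K/II-2 ? ·: X^KX^K|X^KX^k|X^kX^k
K/III-1 ? II-2×II-1: X^KX^k|X^kX^k
⇒ K over [I-1,I-2,II-1,II-2,III-1]: 8 consistent

I-1 ∈ {X^KX^k, X^kX^k}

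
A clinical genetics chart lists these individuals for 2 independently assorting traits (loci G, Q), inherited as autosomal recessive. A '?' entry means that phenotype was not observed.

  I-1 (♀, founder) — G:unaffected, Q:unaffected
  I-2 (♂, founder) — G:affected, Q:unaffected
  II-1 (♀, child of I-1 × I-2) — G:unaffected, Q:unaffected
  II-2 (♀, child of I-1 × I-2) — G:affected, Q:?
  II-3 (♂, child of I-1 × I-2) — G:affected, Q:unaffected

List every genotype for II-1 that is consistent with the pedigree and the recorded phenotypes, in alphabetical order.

II-1 ∈ {Gg QQ, Gg Qq}

G/I-1 un ·: Gg
G/I-2 aff ·: gg
G/II-1 un I-1×I-2: Gg
G/II-2 aff I-1×I-2: gg
G/II-3 aff I-1×I-2: gg
⇒ G over [I-1,I-2,II-1,II-2,II-3]: 1 consistent
Q/I-1 un ·: QQ|Qq
Q/I-2 un ·: QQ|Qq
Q/II-1 un I-1×I-2: QQ|Qq
Q/II-2 ? I-1×I-2: QQ|Qq|qq
Q/II-3 un I-1×I-2: QQ|Qq
⇒ Q over [I-1,I-2,II-1,II-2,II-3]: 29 consistent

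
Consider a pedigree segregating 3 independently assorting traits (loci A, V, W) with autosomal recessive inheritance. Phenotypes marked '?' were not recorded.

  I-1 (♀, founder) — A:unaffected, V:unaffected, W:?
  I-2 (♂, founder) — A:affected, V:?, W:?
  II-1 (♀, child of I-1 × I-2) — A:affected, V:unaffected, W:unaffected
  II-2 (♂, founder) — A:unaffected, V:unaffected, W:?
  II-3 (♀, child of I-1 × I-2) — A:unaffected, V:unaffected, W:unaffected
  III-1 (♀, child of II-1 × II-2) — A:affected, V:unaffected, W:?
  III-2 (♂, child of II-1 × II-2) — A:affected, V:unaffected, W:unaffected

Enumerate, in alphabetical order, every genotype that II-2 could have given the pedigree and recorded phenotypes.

A/I-1 un ·: Aa
A/I-2 aff ·: aa
A/II-1 aff I-1×I-2: aa
A/II-2 un ·: Aa
A/II-3 un I-1×I-2: Aa
A/III-1 aff II-1×II-2: aa
A/III-2 aff II-1×II-2: aa
⇒ A over [I-1,I-2,II-1,II-2,II-3,III-1,III-2]: 1 consistent
V/I-1 un ·: VV|Vv
V/I-2 ? ·: VV|Vv|vv
V/II-1 un I-1×I-2: VV|Vv
V/II-2 un ·: VV|Vv
V/II-3 un I-1×I-2: VV|Vv
V/III-1 un II-1×II-2: VV|Vv
V/III-2 un II-1×II-2: VV|Vv
⇒ V over [I-1,I-2,II-1,II-2,II-3,III-1,III-2]: 99 consistent
W/I-1 ? ·: WW|Ww|ww
W/I-2 ? ·: WW|Ww|ww
W/II-1 un I-1×I-2: WW|Ww
W/II-2 ? ·: WW|Ww|ww
W/II-3 un I-1×I-2: WW|Ww
W/III-1 ? II-1×II-2: WW|Ww|ww
W/III-2 un II-1×II-2: WW|Ww
⇒ W over [I-1,I-2,II-1,II-2,II-3,III-1,III-2]: 162 consistent

II-2 ∈ {Aa VV WW, Aa VV Ww, Aa VV ww, Aa Vv WW, Aa Vv Ww, Aa Vv ww}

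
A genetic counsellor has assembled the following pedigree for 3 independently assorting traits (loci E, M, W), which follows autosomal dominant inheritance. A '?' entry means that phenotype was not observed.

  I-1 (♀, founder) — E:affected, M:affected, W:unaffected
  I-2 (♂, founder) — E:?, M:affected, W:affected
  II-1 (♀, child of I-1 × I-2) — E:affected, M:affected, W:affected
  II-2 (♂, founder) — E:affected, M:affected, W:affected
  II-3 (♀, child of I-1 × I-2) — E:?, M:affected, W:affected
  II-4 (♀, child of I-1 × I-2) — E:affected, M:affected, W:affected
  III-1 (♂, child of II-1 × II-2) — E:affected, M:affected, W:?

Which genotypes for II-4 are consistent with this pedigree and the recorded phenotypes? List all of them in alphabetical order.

II-4 ∈ {EE MM Ww, EE Mm Ww, Ee MM Ww, Ee Mm Ww}

E/I-1 aff ·: Ee|EE
E/I-2 ? ·: ee|Ee|EE
E/II-1 aff I-1×I-2: Ee|EE
E/II-2 aff ·: Ee|EE
E/II-3 ? I-1×I-2: ee|Ee|EE
E/II-4 aff I-1×I-2: Ee|EE
E/III-1 aff II-1×II-2: Ee|EE
⇒ E over [I-1,I-2,II-1,II-2,II-3,II-4,III-1]: 113 consistent
M/I-1 aff ·: Mm|MM
M/I-2 aff ·: Mm|MM
M/II-1 aff I-1×I-2: Mm|MM
M/II-2 aff ·: Mm|MM
M/II-3 aff I-1×I-2: Mm|MM
M/II-4 aff I-1×I-2: Mm|MM
M/III-1 aff II-1×II-2: Mm|MM
⇒ M over [I-1,I-2,II-1,II-2,II-3,II-4,III-1]: 87 consistent
W/I-1 un ·: ww
W/I-2 aff ·: Ww|WW
W/II-1 aff I-1×I-2: Ww
W/II-2 aff ·: Ww|WW
W/II-3 aff I-1×I-2: Ww
W/II-4 aff I-1×I-2: Ww
W/III-1 ? II-1×II-2: ww|Ww|WW
⇒ W over [I-1,I-2,II-1,II-2,II-3,II-4,III-1]: 10 consistent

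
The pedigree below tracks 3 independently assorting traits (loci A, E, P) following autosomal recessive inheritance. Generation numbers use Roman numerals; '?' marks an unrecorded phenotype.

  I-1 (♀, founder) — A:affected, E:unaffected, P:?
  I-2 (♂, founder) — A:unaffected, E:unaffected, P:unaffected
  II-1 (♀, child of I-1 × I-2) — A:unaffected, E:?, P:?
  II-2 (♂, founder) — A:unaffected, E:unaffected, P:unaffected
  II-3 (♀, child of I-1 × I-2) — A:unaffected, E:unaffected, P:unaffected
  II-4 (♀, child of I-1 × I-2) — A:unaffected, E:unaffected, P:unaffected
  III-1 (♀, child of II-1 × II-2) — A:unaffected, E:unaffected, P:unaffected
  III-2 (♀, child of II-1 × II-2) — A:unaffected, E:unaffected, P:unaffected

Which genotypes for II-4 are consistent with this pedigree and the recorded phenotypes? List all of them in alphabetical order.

A/I-1 aff ·: aa
A/I-2 un ·: AA|Aa
A/II-1 un I-1×I-2: Aa
A/II-2 un ·: AA|Aa
A/II-3 un I-1×I-2: Aa
A/II-4 un I-1×I-2: Aa
A/III-1 un II-1×II-2: AA|Aa
A/III-2 un II-1×II-2: AA|Aa
⇒ A over [I-1,I-2,II-1,II-2,II-3,II-4,III-1,III-2]: 16 consistent
E/I-1 un ·: EE|Ee
E/I-2 un ·: EE|Ee
E/II-1 ? I-1×I-2: EE|Ee|ee
E/II-2 un ·: EE|Ee
E/II-3 un I-1×I-2: EE|Ee
E/II-4 un I-1×I-2: EE|Ee
E/III-1 un II-1×II-2: EE|Ee
E/III-2 un II-1×II-2: EE|Ee
⇒ E over [I-1,I-2,II-1,II-2,II-3,II-4,III-1,III-2]: 169 consistent
P/I-1 ? ·: PP|Pp|pp
P/I-2 un ·: PP|Pp
P/II-1 ? I-1×I-2: PP|Pp|pp
P/II-2 un ·: PP|Pp
P/II-3 un I-1×I-2: PP|Pp
P/II-4 un I-1×I-2: PP|Pp
P/III-1 un II-1×II-2: PP|Pp
P/III-2 un II-1×II-2: PP|Pp
⇒ P over [I-1,I-2,II-1,II-2,II-3,II-4,III-1,III-2]: 187 consistent

II-4 ∈ {Aa EE PP, Aa EE Pp, Aa Ee PP, Aa Ee Pp}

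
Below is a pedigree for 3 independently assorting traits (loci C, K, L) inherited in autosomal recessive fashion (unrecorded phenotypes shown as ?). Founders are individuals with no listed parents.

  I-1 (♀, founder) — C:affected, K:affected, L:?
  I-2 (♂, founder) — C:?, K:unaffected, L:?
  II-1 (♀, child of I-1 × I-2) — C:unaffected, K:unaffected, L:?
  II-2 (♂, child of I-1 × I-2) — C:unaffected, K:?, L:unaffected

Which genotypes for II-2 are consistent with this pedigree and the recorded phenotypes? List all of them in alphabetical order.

C/I-1 aff ·: cc
C/I-2 ? ·: CC|Cc
C/II-1 un I-1×I-2: Cc
C/II-2 un I-1×I-2: Cc
⇒ C over [I-1,I-2,II-1,II-2]: 2 consistent
K/I-1 aff ·: kk
K/I-2 un ·: KK|Kk
K/II-1 un I-1×I-2: Kk
K/II-2 ? I-1×I-2: Kk|kk
⇒ K over [I-1,I-2,II-1,II-2]: 3 consistent
L/I-1 ? ·: LL|Ll|ll
L/I-2 ? ·: LL|Ll|ll
L/II-1 ? I-1×I-2: LL|Ll|ll
L/II-2 un I-1×I-2: LL|Ll
⇒ L over [I-1,I-2,II-1,II-2]: 21 consistent

II-2 ∈ {Cc Kk LL, Cc Kk Ll, Cc kk LL, Cc kk Ll}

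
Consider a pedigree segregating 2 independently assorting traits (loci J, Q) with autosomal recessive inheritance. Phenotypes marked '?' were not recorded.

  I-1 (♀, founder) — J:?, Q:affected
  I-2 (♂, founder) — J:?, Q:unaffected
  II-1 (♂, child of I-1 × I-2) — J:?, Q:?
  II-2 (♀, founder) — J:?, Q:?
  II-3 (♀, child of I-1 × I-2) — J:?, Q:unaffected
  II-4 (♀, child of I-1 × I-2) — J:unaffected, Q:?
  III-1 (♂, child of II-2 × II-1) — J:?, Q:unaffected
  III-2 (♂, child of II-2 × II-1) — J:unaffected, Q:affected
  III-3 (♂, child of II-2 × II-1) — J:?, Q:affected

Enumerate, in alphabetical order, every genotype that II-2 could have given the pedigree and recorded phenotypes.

II-2 ∈ {JJ Qq, JJ qq, Jj Qq, Jj qq, jj Qq, jj qq}

J/I-1 ? ·: JJ|Jj|jj
J/I-2 ? ·: JJ|Jj|jj
J/II-1 ? I-1×I-2: JJ|Jj|jj
J/II-2 ? ·: JJ|Jj|jj
J/II-3 ? I-1×I-2: JJ|Jj|jj
J/II-4 un I-1×I-2: JJ|Jj
J/III-1 ? II-2×II-1: JJ|Jj|jj
J/III-2 un II-2×II-1: JJ|Jj
J/III-3 ? II-2×II-1: JJ|Jj|jj
⇒ J over [I-1,I-2,II-1,II-2,II-3,II-4,III-1,III-2,III-3]: 800 consistent
Q/I-1 aff ·: qq
Q/I-2 un ·: QQ|Qq
Q/II-1 ? I-1×I-2: Qq|qq
Q/II-2 ? ·: Qq|qq
Q/II-3 un I-1×I-2: Qq
Q/II-4 ? I-1×I-2: Qq|qq
Q/III-1 un II-2×II-1: QQ|Qq
Q/III-2 aff II-2×II-1: qq
Q/III-3 aff II-2×II-1: qq
⇒ Q over [I-1,I-2,II-1,II-2,II-3,II-4,III-1,III-2,III-3]: 11 consistent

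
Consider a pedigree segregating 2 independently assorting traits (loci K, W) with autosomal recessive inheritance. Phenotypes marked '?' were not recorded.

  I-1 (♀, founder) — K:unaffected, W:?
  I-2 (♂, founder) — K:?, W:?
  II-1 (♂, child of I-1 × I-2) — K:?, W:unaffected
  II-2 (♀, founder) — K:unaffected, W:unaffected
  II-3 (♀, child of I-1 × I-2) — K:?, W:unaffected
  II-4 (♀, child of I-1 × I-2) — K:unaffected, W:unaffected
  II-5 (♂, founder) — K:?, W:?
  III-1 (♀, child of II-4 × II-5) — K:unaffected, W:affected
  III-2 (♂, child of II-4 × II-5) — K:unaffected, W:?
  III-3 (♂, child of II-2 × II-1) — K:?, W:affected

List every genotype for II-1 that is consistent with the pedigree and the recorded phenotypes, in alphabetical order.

K/I-1 un ·: KK|Kk
K/I-2 ? ·: KK|Kk|kk
K/II-1 ? I-1×I-2: KK|Kk|kk
K/II-2 un ·: KK|Kk
K/II-3 ? I-1×I-2: KK|Kk|kk
K/II-4 un I-1×I-2: KK|Kk
K/II-5 ? ·: KK|Kk|kk
K/III-1 un II-4×II-5: KK|Kk
K/III-2 un II-4×II-5: KK|Kk
K/III-3 ? II-2×II-1: KK|Kk|kk
⇒ K over [I-1,I-2,II-1,II-2,II-3,II-4,II-5,III-1,III-2,III-3]: 1182 consistent
W/I-1 ? ·: WW|Ww|ww
W/I-2 ? ·: WW|Ww|ww
W/II-1 un I-1×I-2: Ww
W/II-2 un ·: Ww
W/II-3 un I-1×I-2: WW|Ww
W/II-4 un I-1×I-2: Ww
W/II-5 ? ·: Ww|ww
W/III-1 aff II-4×II-5: ww
W/III-2 ? II-4×II-5: WW|Ww|ww
W/III-3 aff II-2×II-1: ww
⇒ W over [I-1,I-2,II-1,II-2,II-3,II-4,II-5,III-1,III-2,III-3]: 50 consistent

II-1 ∈ {KK Ww, Kk Ww, kk Ww}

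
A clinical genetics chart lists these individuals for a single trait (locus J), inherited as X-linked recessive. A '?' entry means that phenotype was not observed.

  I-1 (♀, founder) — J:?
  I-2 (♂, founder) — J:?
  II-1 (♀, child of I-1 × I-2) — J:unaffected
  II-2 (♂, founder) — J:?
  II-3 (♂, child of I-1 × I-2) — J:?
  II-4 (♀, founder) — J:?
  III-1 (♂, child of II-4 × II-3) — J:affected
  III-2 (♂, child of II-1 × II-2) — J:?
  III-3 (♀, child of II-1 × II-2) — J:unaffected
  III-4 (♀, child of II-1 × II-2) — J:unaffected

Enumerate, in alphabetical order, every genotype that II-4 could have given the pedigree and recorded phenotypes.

J/I-1 ? ·: X^JX^J|X^JX^j|X^jX^j
J/I-2 ? ·: X^JY|X^jY
J/II-1 un I-1×I-2: X^JX^J|X^JX^j
J/II-2 ? ·: X^JY|X^jY
J/II-3 ? I-1×I-2: X^JY|X^jY
J/II-4 ? ·: X^JX^j|X^jX^j
J/III-1 aff II-4×II-3: X^jY
J/III-2 ? II-1×II-2: X^JY|X^jY
J/III-3 un II-1×II-2: X^JX^J|X^JX^j
J/III-4 un II-1×II-2: X^JX^J|X^JX^j
⇒ J over [I-1,I-2,II-1,II-2,II-3,II-4,III-1,III-2,III-3,III-4]: 132 consistent

II-4 ∈ {X^JX^j, X^jX^j}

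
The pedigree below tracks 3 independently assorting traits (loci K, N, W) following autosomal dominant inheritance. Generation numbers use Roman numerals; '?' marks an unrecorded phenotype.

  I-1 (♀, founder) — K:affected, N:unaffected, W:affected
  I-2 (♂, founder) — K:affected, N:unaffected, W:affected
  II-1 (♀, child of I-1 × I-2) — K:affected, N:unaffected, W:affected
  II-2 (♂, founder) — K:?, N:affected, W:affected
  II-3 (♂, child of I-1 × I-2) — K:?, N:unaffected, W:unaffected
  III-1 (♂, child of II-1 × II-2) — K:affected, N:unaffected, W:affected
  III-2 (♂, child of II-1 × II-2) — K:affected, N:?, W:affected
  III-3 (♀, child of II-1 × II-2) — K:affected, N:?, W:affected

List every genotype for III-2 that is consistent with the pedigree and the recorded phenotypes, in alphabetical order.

K/I-1 aff ·: Kk|KK
K/I-2 aff ·: Kk|KK
K/II-1 aff I-1×I-2: Kk|KK
K/II-2 ? ·: kk|Kk|KK
K/II-3 ? I-1×I-2: kk|Kk|KK
K/III-1 aff II-1×II-2: Kk|KK
K/III-2 aff II-1×II-2: Kk|KK
K/III-3 aff II-1×II-2: Kk|KK
⇒ K over [I-1,I-2,II-1,II-2,II-3,III-1,III-2,III-3]: 199 consistent
N/I-1 un ·: nn
N/I-2 un ·: nn
N/II-1 un I-1×I-2: nn
N/II-2 aff ·: Nn
N/II-3 un I-1×I-2: nn
N/III-1 un II-1×II-2: nn
N/III-2 ? II-1×II-2: nn|Nn
N/III-3 ? II-1×II-2: nn|Nn
⇒ N over [I-1,I-2,II-1,II-2,II-3,III-1,III-2,III-3]: 4 consistent
W/I-1 aff ·: Ww
W/I-2 aff ·: Ww
W/II-1 aff I-1×I-2: Ww|WW
W/II-2 aff ·: Ww|WW
W/II-3 un I-1×I-2: ww
W/III-1 aff II-1×II-2: Ww|WW
W/III-2 aff II-1×II-2: Ww|WW
W/III-3 aff II-1×II-2: Ww|WW
⇒ W over [I-1,I-2,II-1,II-2,II-3,III-1,III-2,III-3]: 25 consistent

III-2 ∈ {KK Nn WW, KK Nn Ww, KK nn WW, KK nn Ww, Kk Nn WW, Kk Nn Ww, Kk nn WW, Kk nn Ww}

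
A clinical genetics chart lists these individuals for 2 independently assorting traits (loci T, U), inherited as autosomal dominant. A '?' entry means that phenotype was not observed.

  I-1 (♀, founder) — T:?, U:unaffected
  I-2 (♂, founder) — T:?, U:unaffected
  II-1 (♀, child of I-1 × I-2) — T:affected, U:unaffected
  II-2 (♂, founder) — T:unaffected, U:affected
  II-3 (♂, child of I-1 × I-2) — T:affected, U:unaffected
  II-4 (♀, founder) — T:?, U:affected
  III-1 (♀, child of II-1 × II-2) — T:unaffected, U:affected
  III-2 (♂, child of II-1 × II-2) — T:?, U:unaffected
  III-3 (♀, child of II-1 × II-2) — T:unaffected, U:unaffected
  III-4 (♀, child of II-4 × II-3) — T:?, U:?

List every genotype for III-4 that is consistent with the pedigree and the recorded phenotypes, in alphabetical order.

III-4 ∈ {TT Uu, TT uu, Tt Uu, Tt uu, tt Uu, tt uu}

T/I-1 ? ·: tt|Tt|TT
T/I-2 ? ·: tt|Tt|TT
T/II-1 aff I-1×I-2: Tt
T/II-2 un ·: tt
T/II-3 aff I-1×I-2: Tt|TT
T/II-4 ? ·: tt|Tt|TT
T/III-1 un II-1×II-2: tt
T/III-2 ? II-1×II-2: tt|Tt
T/III-3 un II-1×II-2: tt
T/III-4 ? II-4×II-3: tt|Tt|TT
⇒ T over [I-1,I-2,II-1,II-2,II-3,II-4,III-1,III-2,III-3,III-4]: 122 consistent
U/I-1 un ·: uu
U/I-2 un ·: uu
U/II-1 un I-1×I-2: uu
U/II-2 aff ·: Uu
U/II-3 un I-1×I-2: uu
U/II-4 aff ·: Uu|UU
U/III-1 aff II-1×II-2: Uu
U/III-2 un II-1×II-2: uu
U/III-3 un II-1×II-2: uu
U/III-4 ? II-4×II-3: uu|Uu
⇒ U over [I-1,I-2,II-1,II-2,II-3,II-4,III-1,III-2,III-3,III-4]: 3 consistent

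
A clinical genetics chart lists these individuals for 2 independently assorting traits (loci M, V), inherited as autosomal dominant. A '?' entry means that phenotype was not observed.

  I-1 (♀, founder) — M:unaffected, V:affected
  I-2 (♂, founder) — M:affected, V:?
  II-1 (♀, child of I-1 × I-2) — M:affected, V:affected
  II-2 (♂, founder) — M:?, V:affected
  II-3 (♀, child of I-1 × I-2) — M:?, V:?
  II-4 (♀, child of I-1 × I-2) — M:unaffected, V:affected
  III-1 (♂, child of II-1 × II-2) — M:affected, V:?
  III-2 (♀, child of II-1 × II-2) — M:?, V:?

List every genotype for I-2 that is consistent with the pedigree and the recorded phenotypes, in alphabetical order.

M/I-1 un ·: mm
M/I-2 aff ·: Mm
M/II-1 aff I-1×I-2: Mm
M/II-2 ? ·: mm|Mm|MM
M/II-3 ? I-1×I-2: mm|Mm
M/II-4 un I-1×I-2: mm
M/III-1 aff II-1×II-2: Mm|MM
M/III-2 ? II-1×II-2: mm|Mm|MM
⇒ M over [I-1,I-2,II-1,II-2,II-3,II-4,III-1,III-2]: 24 consistent
V/I-1 aff ·: Vv|VV
V/I-2 ? ·: vv|Vv|VV
V/II-1 aff I-1×I-2: Vv|VV
V/II-2 aff ·: Vv|VV
V/II-3 ? I-1×I-2: vv|Vv|VV
V/II-4 aff I-1×I-2: Vv|VV
V/III-1 ? II-1×II-2: vv|Vv|VV
V/III-2 ? II-1×II-2: vv|Vv|VV
⇒ V over [I-1,I-2,II-1,II-2,II-3,II-4,III-1,III-2]: 296 consistent

I-2 ∈ {Mm VV, Mm Vv, Mm vv}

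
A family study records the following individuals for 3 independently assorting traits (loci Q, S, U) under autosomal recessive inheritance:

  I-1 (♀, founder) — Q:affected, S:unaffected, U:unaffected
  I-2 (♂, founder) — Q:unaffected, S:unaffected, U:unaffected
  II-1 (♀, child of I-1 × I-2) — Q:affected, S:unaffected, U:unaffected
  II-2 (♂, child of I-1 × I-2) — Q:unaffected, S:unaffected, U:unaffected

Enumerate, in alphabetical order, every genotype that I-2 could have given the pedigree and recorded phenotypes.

I-2 ∈ {Qq SS UU, Qq SS Uu, Qq Ss UU, Qq Ss Uu}

Q/I-1 aff ·: qq
Q/I-2 un ·: Qq
Q/II-1 aff I-1×I-2: qq
Q/II-2 un I-1×I-2: Qq
⇒ Q over [I-1,I-2,II-1,II-2]: 1 consistent
S/I-1 un ·: SS|Ss
S/I-2 un ·: SS|Ss
S/II-1 un I-1×I-2: SS|Ss
S/II-2 un I-1×I-2: SS|Ss
⇒ S over [I-1,I-2,II-1,II-2]: 13 consistent
U/I-1 un ·: UU|Uu
U/I-2 un ·: UU|Uu
U/II-1 un I-1×I-2: UU|Uu
U/II-2 un I-1×I-2: UU|Uu
⇒ U over [I-1,I-2,II-1,II-2]: 13 consistent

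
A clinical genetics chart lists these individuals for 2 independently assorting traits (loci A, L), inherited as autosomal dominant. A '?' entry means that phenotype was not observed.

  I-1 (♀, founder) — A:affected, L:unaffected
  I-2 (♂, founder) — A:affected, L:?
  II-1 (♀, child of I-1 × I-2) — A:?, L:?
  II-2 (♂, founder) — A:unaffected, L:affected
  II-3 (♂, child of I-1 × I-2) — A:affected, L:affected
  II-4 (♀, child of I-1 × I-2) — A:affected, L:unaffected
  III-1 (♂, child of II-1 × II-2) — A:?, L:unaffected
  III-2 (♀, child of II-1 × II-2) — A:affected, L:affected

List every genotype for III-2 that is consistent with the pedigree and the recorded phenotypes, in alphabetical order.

A/I-1 aff ·: Aa|AA
A/I-2 aff ·: Aa|AA
A/II-1 ? I-1×I-2: Aa|AA
A/II-2 un ·: aa
A/II-3 aff I-1×I-2: Aa|AA
A/II-4 aff I-1×I-2: Aa|AA
A/III-1 ? II-1×II-2: aa|Aa
A/III-2 aff II-1×II-2: Aa
⇒ A over [I-1,I-2,II-1,II-2,II-3,II-4,III-1,III-2]: 37 consistent
L/I-1 un ·: ll
L/I-2 ? ·: Ll
L/II-1 ? I-1×I-2: ll|Ll
L/II-2 aff ·: Ll
L/II-3 aff I-1×I-2: Ll
L/II-4 un I-1×I-2: ll
L/III-1 un II-1×II-2: ll
L/III-2 aff II-1×II-2: Ll|LL
⇒ L over [I-1,I-2,II-1,II-2,II-3,II-4,III-1,III-2]: 3 consistent

III-2 ∈ {Aa LL, Aa Ll}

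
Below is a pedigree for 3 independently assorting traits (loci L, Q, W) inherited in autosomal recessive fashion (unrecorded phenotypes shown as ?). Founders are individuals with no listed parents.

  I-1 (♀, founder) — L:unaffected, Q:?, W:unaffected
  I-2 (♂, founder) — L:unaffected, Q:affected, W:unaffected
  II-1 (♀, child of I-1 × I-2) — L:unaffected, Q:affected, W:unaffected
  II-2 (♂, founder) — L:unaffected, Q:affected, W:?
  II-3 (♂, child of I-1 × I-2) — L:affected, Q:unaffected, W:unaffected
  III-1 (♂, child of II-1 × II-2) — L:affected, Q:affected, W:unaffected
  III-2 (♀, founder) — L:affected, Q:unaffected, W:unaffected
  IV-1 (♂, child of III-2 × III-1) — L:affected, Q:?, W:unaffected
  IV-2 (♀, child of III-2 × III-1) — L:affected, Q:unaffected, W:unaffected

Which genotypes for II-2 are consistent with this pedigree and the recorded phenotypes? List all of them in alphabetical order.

II-2 ∈ {Ll qq WW, Ll qq Ww, Ll qq ww}

L/I-1 un ·: Ll
L/I-2 un ·: Ll
L/II-1 un I-1×I-2: Ll
L/II-2 un ·: Ll
L/II-3 aff I-1×I-2: ll
L/III-1 aff II-1×II-2: ll
L/III-2 aff ·: ll
L/IV-1 aff III-2×III-1: ll
L/IV-2 aff III-2×III-1: ll
⇒ L over [I-1,I-2,II-1,II-2,II-3,III-1,III-2,IV-1,IV-2]: 1 consistent
Q/I-1 ? ·: Qq
Q/I-2 aff ·: qq
Q/II-1 aff I-1×I-2: qq
Q/II-2 aff ·: qq
Q/II-3 un I-1×I-2: Qq
Q/III-1 aff II-1×II-2: qq
Q/III-2 un ·: QQ|Qq
Q/IV-1 ? III-2×III-1: Qq|qq
Q/IV-2 un III-2×III-1: Qq
⇒ Q over [I-1,I-2,II-1,II-2,II-3,III-1,III-2,IV-1,IV-2]: 3 consistent
W/I-1 un ·: WW|Ww
W/I-2 un ·: WW|Ww
W/II-1 un I-1×I-2: WW|Ww
W/II-2 ? ·: WW|Ww|ww
W/II-3 un I-1×I-2: WW|Ww
W/III-1 un II-1×II-2: WW|Ww
W/III-2 un ·: WW|Ww
W/IV-1 un III-2×III-1: WW|Ww
W/IV-2 un III-2×III-1: WW|Ww
⇒ W over [I-1,I-2,II-1,II-2,II-3,III-1,III-2,IV-1,IV-2]: 386 consistent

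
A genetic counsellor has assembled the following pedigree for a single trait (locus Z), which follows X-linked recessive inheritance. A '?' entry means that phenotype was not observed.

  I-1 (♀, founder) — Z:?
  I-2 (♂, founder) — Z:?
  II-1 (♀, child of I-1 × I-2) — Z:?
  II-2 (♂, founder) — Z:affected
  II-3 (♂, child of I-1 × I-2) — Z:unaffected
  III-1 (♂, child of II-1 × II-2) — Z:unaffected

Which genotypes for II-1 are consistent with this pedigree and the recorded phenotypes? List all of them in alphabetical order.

II-1 ∈ {X^ZX^Z, X^ZX^z}

Z/I-1 ? ·: X^ZX^Z|X^ZX^z
Z/I-2 ? ·: X^ZY|X^zY
Z/II-1 ? I-1×I-2: X^ZX^Z|X^ZX^z
Z/II-2 aff ·: X^zY
Z/II-3 un I-1×I-2: X^ZY
Z/III-1 un II-1×II-2: X^ZY
⇒ Z over [I-1,I-2,II-1,II-2,II-3,III-1]: 5 consistent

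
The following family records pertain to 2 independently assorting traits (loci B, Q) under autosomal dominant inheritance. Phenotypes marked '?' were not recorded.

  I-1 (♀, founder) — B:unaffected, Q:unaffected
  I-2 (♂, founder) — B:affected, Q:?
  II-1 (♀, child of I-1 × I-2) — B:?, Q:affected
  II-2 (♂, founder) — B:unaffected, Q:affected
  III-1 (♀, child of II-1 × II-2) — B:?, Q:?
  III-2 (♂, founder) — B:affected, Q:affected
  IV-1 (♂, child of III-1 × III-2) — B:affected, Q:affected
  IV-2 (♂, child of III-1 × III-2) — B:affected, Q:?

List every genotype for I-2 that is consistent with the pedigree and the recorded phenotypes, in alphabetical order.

B/I-1 un ·: bb
B/I-2 aff ·: Bb|BB
B/II-1 ? I-1×I-2: bb|Bb
B/II-2 un ·: bb
B/III-1 ? II-1×II-2: bb|Bb
B/III-2 aff ·: Bb|BB
B/IV-1 aff III-1×III-2: Bb|BB
B/IV-2 aff III-1×III-2: Bb|BB
⇒ B over [I-1,I-2,II-1,II-2,III-1,III-2,IV-1,IV-2]: 22 consistent
Q/I-1 un ·: qq
Q/I-2 ? ·: Qq|QQ
Q/II-1 aff I-1×I-2: Qq
Q/II-2 aff ·: Qq|QQ
Q/III-1 ? II-1×II-2: qq|Qq|QQ
Q/III-2 aff ·: Qq|QQ
Q/IV-1 aff III-1×III-2: Qq|QQ
Q/IV-2 ? III-1×III-2: qq|Qq|QQ
⇒ Q over [I-1,I-2,II-1,II-2,III-1,III-2,IV-1,IV-2]: 66 consistent

I-2 ∈ {BB QQ, BB Qq, Bb QQ, Bb Qq}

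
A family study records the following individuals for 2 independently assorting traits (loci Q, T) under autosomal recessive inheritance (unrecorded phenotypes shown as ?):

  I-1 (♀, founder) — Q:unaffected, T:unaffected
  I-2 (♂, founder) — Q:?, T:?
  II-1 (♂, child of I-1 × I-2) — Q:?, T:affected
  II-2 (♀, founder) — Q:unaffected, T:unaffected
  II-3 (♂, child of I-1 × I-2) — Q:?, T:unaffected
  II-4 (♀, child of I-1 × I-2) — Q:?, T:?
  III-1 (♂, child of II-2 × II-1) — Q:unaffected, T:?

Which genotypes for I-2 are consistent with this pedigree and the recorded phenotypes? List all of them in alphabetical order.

Q/I-1 un ·: QQ|Qq
Q/I-2 ? ·: QQ|Qq|qq
Q/II-1 ? I-1×I-2: QQ|Qq|qq
Q/II-2 un ·: QQ|Qq
Q/II-3 ? I-1×I-2: QQ|Qq|qq
Q/II-4 ? I-1×I-2: QQ|Qq|qq
Q/III-1 un II-2×II-1: QQ|Qq
⇒ Q over [I-1,I-2,II-1,II-2,II-3,II-4,III-1]: 168 consistent
T/I-1 un ·: Tt
T/I-2 ? ·: Tt|tt
T/II-1 aff I-1×I-2: tt
T/II-2 un ·: TT|Tt
T/II-3 un I-1×I-2: TT|Tt
T/II-4 ? I-1×I-2: TT|Tt|tt
T/III-1 ? II-2×II-1: Tt|tt
⇒ T over [I-1,I-2,II-1,II-2,II-3,II-4,III-1]: 24 consistent

I-2 ∈ {QQ Tt, QQ tt, Qq Tt, Qq tt, qq Tt, qq tt}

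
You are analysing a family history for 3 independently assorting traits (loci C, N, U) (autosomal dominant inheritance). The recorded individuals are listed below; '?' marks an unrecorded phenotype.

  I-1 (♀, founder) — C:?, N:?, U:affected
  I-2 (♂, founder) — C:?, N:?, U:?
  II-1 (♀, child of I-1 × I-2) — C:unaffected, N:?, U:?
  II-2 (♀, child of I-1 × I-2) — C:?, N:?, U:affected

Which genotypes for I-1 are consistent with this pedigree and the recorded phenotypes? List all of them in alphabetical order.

I-1 ∈ {Cc NN UU, Cc NN Uu, Cc Nn UU, Cc Nn Uu, Cc nn UU, Cc nn Uu, cc NN UU, cc NN Uu, cc Nn UU, cc Nn Uu, cc nn UU, cc nn Uu}

C/I-1 ? ·: cc|Cc
C/I-2 ? ·: cc|Cc
C/II-1 un I-1×I-2: cc
C/II-2 ? I-1×I-2: cc|Cc|CC
⇒ C over [I-1,I-2,II-1,II-2]: 8 consistent
N/I-1 ? ·: nn|Nn|NN
N/I-2 ? ·: nn|Nn|NN
N/II-1 ? I-1×I-2: nn|Nn|NN
N/II-2 ? I-1×I-2: nn|Nn|NN
⇒ N over [I-1,I-2,II-1,II-2]: 29 consistent
U/I-1 aff ·: Uu|UU
U/I-2 ? ·: uu|Uu|UU
U/II-1 ? I-1×I-2: uu|Uu|UU
U/II-2 aff I-1×I-2: Uu|UU
⇒ U over [I-1,I-2,II-1,II-2]: 18 consistent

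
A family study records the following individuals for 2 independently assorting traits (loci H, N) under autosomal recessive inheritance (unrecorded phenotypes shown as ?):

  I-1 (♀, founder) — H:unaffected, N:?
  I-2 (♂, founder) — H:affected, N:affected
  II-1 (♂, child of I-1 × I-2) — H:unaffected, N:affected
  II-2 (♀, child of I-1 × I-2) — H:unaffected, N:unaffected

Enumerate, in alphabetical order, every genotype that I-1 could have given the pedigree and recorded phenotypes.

I-1 ∈ {HH Nn, Hh Nn}

H/I-1 un ·: HH|Hh
H/I-2 aff ·: hh
H/II-1 un I-1×I-2: Hh
H/II-2 un I-1×I-2: Hh
⇒ H over [I-1,I-2,II-1,II-2]: 2 consistent
N/I-1 ? ·: Nn
N/I-2 aff ·: nn
N/II-1 aff I-1×I-2: nn
N/II-2 un I-1×I-2: Nn
⇒ N over [I-1,I-2,II-1,II-2]: 1 consistent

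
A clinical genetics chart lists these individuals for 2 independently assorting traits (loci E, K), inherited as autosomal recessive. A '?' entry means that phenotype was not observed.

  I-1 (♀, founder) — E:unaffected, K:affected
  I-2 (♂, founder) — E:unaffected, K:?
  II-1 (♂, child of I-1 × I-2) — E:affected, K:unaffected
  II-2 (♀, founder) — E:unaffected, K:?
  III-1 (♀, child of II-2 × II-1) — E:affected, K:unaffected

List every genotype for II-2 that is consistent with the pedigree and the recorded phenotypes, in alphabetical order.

II-2 ∈ {Ee KK, Ee Kk, Ee kk}

E/I-1 un ·: Ee
E/I-2 un ·: Ee
E/II-1 aff I-1×I-2: ee
E/II-2 un ·: Ee
E/III-1 aff II-2×II-1: ee
⇒ E over [I-1,I-2,II-1,II-2,III-1]: 1 consistent
K/I-1 aff ·: kk
K/I-2 ? ·: KK|Kk
K/II-1 un I-1×I-2: Kk
K/II-2 ? ·: KK|Kk|kk
K/III-1 un II-2×II-1: KK|Kk
⇒ K over [I-1,I-2,II-1,II-2,III-1]: 10 consistent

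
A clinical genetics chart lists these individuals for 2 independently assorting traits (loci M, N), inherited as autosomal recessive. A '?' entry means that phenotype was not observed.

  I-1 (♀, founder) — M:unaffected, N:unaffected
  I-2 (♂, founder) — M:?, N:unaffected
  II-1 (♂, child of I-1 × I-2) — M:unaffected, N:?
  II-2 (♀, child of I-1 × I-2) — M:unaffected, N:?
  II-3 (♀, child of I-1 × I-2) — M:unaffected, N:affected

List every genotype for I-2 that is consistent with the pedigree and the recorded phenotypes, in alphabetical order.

I-2 ∈ {MM Nn, Mm Nn, mm Nn}

M/I-1 un ·: MM|Mm
M/I-2 ? ·: MM|Mm|mm
M/II-1 un I-1×I-2: MM|Mm
M/II-2 un I-1×I-2: MM|Mm
M/II-3 un I-1×I-2: MM|Mm
⇒ M over [I-1,I-2,II-1,II-2,II-3]: 27 consistent
N/I-1 un ·: Nn
N/I-2 un ·: Nn
N/II-1 ? I-1×I-2: NN|Nn|nn
N/II-2 ? I-1×I-2: NN|Nn|nn
N/II-3 aff I-1×I-2: nn
⇒ N over [I-1,I-2,II-1,II-2,II-3]: 9 consistent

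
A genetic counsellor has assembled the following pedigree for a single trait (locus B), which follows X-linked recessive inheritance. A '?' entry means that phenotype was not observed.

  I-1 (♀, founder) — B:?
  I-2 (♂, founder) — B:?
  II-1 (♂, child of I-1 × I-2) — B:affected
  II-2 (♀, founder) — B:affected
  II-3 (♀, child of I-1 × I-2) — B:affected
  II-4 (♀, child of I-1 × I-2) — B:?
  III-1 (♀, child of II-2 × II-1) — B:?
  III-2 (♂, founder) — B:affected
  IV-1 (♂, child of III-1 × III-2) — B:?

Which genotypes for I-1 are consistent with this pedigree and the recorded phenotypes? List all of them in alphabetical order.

I-1 ∈ {X^BX^b, X^bX^b}

B/I-1 ? ·: X^BX^b|X^bX^b
B/I-2 ? ·: X^bY
B/II-1 aff I-1×I-2: X^bY
B/II-2 aff ·: X^bX^b
B/II-3 aff I-1×I-2: X^bX^b
B/II-4 ? I-1×I-2: X^BX^b|X^bX^b
B/III-1 ? II-2×II-1: X^bX^b
B/III-2 aff ·: X^bY
B/IV-1 ? III-1×III-2: X^bY
⇒ B over [I-1,I-2,II-1,II-2,II-3,II-4,III-1,III-2,IV-1]: 3 consistent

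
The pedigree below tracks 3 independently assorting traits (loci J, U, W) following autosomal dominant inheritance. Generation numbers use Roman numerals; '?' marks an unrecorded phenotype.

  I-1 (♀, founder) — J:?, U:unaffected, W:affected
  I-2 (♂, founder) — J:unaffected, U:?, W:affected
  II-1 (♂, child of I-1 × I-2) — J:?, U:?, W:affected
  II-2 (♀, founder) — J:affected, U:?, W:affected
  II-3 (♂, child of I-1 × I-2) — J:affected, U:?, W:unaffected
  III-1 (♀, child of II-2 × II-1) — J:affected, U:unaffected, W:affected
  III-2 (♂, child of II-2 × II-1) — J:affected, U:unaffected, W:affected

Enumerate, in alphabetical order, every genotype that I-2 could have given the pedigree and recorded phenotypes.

J/I-1 ? ·: Jj|JJ
J/I-2 un ·: jj
J/II-1 ? I-1×I-2: jj|Jj
J/II-2 aff ·: Jj|JJ
J/II-3 aff I-1×I-2: Jj
J/III-1 aff II-2×II-1: Jj|JJ
J/III-2 aff II-2×II-1: Jj|JJ
⇒ J over [I-1,I-2,II-1,II-2,II-3,III-1,III-2]: 18 consistent
U/I-1 un ·: uu
U/I-2 ? ·: uu|Uu|UU
U/II-1 ? I-1×I-2: uu|Uu
U/II-2 ? ·: uu|Uu
U/II-3 ? I-1×I-2: uu|Uu
U/III-1 un II-2×II-1: uu
U/III-2 un II-2×II-1: uu
⇒ U over [I-1,I-2,II-1,II-2,II-3,III-1,III-2]: 12 consistent
W/I-1 aff ·: Ww
W/I-2 aff ·: Ww
W/II-1 aff I-1×I-2: Ww|WW
W/II-2 aff ·: Ww|WW
W/II-3 un I-1×I-2: ww
W/III-1 aff II-2×II-1: Ww|WW
W/III-2 aff II-2×II-1: Ww|WW
⇒ W over [I-1,I-2,II-1,II-2,II-3,III-1,III-2]: 13 consistent

I-2 ∈ {jj UU Ww, jj Uu Ww, jj uu Ww}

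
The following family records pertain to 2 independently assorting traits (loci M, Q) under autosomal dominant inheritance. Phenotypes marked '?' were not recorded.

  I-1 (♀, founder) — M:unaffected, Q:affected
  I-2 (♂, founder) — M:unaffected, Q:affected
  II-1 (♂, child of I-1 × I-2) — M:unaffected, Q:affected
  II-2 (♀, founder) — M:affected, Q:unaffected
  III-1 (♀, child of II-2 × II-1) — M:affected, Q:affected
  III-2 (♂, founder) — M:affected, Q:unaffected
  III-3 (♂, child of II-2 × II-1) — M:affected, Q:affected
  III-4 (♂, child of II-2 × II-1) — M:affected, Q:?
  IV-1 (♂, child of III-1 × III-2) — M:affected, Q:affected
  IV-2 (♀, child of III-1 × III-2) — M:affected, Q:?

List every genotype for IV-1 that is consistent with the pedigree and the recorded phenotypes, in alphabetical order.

IV-1 ∈ {MM Qq, Mm Qq}

M/I-1 un ·: mm
M/I-2 un ·: mm
M/II-1 un I-1×I-2: mm
M/II-2 aff ·: Mm|MM
M/III-1 aff II-2×II-1: Mm
M/III-2 aff ·: Mm|MM
M/III-3 aff II-2×II-1: Mm
M/III-4 aff II-2×II-1: Mm
M/IV-1 aff III-1×III-2: Mm|MM
M/IV-2 aff III-1×III-2: Mm|MM
⇒ M over [I-1,I-2,II-1,II-2,III-1,III-2,III-3,III-4,IV-1,IV-2]: 16 consistent
Q/I-1 aff ·: Qq|QQ
Q/I-2 aff ·: Qq|QQ
Q/II-1 aff I-1×I-2: Qq|QQ
Q/II-2 un ·: qq
Q/III-1 aff II-2×II-1: Qq
Q/III-2 un ·: qq
Q/III-3 aff II-2×II-1: Qq
Q/III-4 ? II-2×II-1: qq|Qq
Q/IV-1 aff III-1×III-2: Qq
Q/IV-2 ? III-1×III-2: qq|Qq
⇒ Q over [I-1,I-2,II-1,II-2,III-1,III-2,III-3,III-4,IV-1,IV-2]: 20 consistent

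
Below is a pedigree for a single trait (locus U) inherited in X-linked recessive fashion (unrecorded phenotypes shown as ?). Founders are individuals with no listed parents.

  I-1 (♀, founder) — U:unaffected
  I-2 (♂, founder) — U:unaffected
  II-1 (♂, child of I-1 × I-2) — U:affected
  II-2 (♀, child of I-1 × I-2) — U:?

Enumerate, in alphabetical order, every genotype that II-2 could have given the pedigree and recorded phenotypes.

U/I-1 un ·: X^UX^u
U/I-2 un ·: X^UY
U/II-1 aff I-1×I-2: X^uY
U/II-2 ? I-1×I-2: X^UX^U|X^UX^u
⇒ U over [I-1,I-2,II-1,II-2]: 2 consistent

II-2 ∈ {X^UX^U, X^UX^u}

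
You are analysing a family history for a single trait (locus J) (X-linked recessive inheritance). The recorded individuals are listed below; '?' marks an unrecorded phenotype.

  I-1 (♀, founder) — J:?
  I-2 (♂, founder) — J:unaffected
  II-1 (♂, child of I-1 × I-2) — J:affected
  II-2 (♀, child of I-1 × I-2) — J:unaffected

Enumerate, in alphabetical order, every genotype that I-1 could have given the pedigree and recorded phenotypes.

J/I-1 ? ·: X^JX^j|X^jX^j
J/I-2 un ·: X^JY
J/II-1 aff I-1×I-2: X^jY
J/II-2 un I-1×I-2: X^JX^J|X^JX^j
⇒ J over [I-1,I-2,II-1,II-2]: 3 consistent

I-1 ∈ {X^JX^j, X^jX^j}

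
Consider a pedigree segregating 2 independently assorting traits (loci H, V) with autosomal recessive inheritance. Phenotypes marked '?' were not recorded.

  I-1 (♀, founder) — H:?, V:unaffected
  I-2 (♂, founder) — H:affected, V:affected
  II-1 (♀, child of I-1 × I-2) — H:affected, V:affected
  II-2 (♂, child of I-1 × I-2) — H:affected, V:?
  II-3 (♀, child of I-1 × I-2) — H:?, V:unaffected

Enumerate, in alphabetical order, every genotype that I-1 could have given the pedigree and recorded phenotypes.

I-1 ∈ {Hh Vv, hh Vv}

H/I-1 ? ·: Hh|hh
H/I-2 aff ·: hh
H/II-1 aff I-1×I-2: hh
H/II-2 aff I-1×I-2: hh
H/II-3 ? I-1×I-2: Hh|hh
⇒ H over [I-1,I-2,II-1,II-2,II-3]: 3 consistent
V/I-1 un ·: Vv
V/I-2 aff ·: vv
V/II-1 aff I-1×I-2: vv
V/II-2 ? I-1×I-2: Vv|vv
V/II-3 un I-1×I-2: Vv
⇒ V over [I-1,I-2,II-1,II-2,II-3]: 2 consistent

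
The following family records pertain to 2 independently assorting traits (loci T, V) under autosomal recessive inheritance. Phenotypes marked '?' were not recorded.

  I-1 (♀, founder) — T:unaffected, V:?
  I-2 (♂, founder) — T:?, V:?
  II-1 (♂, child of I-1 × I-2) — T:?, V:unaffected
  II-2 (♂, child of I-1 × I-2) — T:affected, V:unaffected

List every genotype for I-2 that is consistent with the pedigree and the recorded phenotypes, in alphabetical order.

T/I-1 un ·: Tt
T/I-2 ? ·: Tt|tt
T/II-1 ? I-1×I-2: TT|Tt|tt
T/II-2 aff I-1×I-2: tt
⇒ T over [I-1,I-2,II-1,II-2]: 5 consistent
V/I-1 ? ·: VV|Vv|vv
V/I-2 ? ·: VV|Vv|vv
V/II-1 un I-1×I-2: VV|Vv
V/II-2 un I-1×I-2: VV|Vv
⇒ V over [I-1,I-2,II-1,II-2]: 17 consistent

I-2 ∈ {Tt VV, Tt Vv, Tt vv, tt VV, tt Vv, tt vv}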